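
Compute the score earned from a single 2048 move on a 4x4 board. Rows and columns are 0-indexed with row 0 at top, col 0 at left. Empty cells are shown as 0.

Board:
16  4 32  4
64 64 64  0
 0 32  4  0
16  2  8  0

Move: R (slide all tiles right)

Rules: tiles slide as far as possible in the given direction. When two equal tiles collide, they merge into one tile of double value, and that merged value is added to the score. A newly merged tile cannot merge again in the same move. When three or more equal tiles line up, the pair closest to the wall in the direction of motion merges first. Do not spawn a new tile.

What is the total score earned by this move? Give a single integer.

Answer: 128

Derivation:
Slide right:
row 0: [16, 4, 32, 4] -> [16, 4, 32, 4]  score +0 (running 0)
row 1: [64, 64, 64, 0] -> [0, 0, 64, 128]  score +128 (running 128)
row 2: [0, 32, 4, 0] -> [0, 0, 32, 4]  score +0 (running 128)
row 3: [16, 2, 8, 0] -> [0, 16, 2, 8]  score +0 (running 128)
Board after move:
 16   4  32   4
  0   0  64 128
  0   0  32   4
  0  16   2   8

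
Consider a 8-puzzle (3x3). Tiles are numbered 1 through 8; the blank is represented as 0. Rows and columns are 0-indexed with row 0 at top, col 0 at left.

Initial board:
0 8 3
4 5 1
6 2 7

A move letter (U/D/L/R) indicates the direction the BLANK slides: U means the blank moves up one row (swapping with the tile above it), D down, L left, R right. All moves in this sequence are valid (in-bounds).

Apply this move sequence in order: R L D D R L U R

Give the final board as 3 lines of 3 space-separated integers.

After move 1 (R):
8 0 3
4 5 1
6 2 7

After move 2 (L):
0 8 3
4 5 1
6 2 7

After move 3 (D):
4 8 3
0 5 1
6 2 7

After move 4 (D):
4 8 3
6 5 1
0 2 7

After move 5 (R):
4 8 3
6 5 1
2 0 7

After move 6 (L):
4 8 3
6 5 1
0 2 7

After move 7 (U):
4 8 3
0 5 1
6 2 7

After move 8 (R):
4 8 3
5 0 1
6 2 7

Answer: 4 8 3
5 0 1
6 2 7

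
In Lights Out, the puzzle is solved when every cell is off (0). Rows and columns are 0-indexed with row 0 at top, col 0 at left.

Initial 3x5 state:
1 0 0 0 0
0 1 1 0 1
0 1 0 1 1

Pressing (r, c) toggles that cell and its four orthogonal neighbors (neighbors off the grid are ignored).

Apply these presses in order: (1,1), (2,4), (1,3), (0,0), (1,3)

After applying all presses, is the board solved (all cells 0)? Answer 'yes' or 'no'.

Answer: yes

Derivation:
After press 1 at (1,1):
1 1 0 0 0
1 0 0 0 1
0 0 0 1 1

After press 2 at (2,4):
1 1 0 0 0
1 0 0 0 0
0 0 0 0 0

After press 3 at (1,3):
1 1 0 1 0
1 0 1 1 1
0 0 0 1 0

After press 4 at (0,0):
0 0 0 1 0
0 0 1 1 1
0 0 0 1 0

After press 5 at (1,3):
0 0 0 0 0
0 0 0 0 0
0 0 0 0 0

Lights still on: 0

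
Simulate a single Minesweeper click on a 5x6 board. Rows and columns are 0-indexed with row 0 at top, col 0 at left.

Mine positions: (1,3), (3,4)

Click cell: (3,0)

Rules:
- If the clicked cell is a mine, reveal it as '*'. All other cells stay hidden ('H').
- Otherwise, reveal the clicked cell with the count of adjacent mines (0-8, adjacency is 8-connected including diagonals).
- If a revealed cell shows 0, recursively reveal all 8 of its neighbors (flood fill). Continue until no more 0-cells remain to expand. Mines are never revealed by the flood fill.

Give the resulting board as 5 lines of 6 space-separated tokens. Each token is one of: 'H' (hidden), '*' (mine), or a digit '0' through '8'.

0 0 1 H H H
0 0 1 H H H
0 0 1 2 H H
0 0 0 1 H H
0 0 0 1 H H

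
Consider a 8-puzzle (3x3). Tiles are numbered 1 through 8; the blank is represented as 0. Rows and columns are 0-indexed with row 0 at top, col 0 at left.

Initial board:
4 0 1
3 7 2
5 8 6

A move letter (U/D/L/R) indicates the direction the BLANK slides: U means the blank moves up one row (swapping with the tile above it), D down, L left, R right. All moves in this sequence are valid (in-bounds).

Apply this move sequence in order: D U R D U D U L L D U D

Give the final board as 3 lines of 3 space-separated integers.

Answer: 3 4 1
0 7 2
5 8 6

Derivation:
After move 1 (D):
4 7 1
3 0 2
5 8 6

After move 2 (U):
4 0 1
3 7 2
5 8 6

After move 3 (R):
4 1 0
3 7 2
5 8 6

After move 4 (D):
4 1 2
3 7 0
5 8 6

After move 5 (U):
4 1 0
3 7 2
5 8 6

After move 6 (D):
4 1 2
3 7 0
5 8 6

After move 7 (U):
4 1 0
3 7 2
5 8 6

After move 8 (L):
4 0 1
3 7 2
5 8 6

After move 9 (L):
0 4 1
3 7 2
5 8 6

After move 10 (D):
3 4 1
0 7 2
5 8 6

After move 11 (U):
0 4 1
3 7 2
5 8 6

After move 12 (D):
3 4 1
0 7 2
5 8 6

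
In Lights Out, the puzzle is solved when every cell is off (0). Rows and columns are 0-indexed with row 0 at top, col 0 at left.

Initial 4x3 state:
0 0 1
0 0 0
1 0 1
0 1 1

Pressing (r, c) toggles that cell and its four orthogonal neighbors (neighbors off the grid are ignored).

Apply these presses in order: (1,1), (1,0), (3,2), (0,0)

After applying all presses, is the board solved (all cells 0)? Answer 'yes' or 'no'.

After press 1 at (1,1):
0 1 1
1 1 1
1 1 1
0 1 1

After press 2 at (1,0):
1 1 1
0 0 1
0 1 1
0 1 1

After press 3 at (3,2):
1 1 1
0 0 1
0 1 0
0 0 0

After press 4 at (0,0):
0 0 1
1 0 1
0 1 0
0 0 0

Lights still on: 4

Answer: no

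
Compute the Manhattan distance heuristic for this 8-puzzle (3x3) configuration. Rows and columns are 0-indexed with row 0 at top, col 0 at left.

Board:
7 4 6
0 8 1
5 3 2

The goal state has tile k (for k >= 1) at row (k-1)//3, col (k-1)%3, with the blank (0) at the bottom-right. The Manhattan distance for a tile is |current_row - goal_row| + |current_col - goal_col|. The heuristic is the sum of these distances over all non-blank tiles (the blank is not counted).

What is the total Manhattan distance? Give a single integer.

Tile 7: (0,0)->(2,0) = 2
Tile 4: (0,1)->(1,0) = 2
Tile 6: (0,2)->(1,2) = 1
Tile 8: (1,1)->(2,1) = 1
Tile 1: (1,2)->(0,0) = 3
Tile 5: (2,0)->(1,1) = 2
Tile 3: (2,1)->(0,2) = 3
Tile 2: (2,2)->(0,1) = 3
Sum: 2 + 2 + 1 + 1 + 3 + 2 + 3 + 3 = 17

Answer: 17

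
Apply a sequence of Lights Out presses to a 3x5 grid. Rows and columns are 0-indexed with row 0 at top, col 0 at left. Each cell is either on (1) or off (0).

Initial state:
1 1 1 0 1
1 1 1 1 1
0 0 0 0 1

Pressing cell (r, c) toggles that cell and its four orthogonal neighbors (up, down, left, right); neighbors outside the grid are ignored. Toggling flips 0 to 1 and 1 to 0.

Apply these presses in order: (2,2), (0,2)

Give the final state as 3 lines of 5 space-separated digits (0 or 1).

After press 1 at (2,2):
1 1 1 0 1
1 1 0 1 1
0 1 1 1 1

After press 2 at (0,2):
1 0 0 1 1
1 1 1 1 1
0 1 1 1 1

Answer: 1 0 0 1 1
1 1 1 1 1
0 1 1 1 1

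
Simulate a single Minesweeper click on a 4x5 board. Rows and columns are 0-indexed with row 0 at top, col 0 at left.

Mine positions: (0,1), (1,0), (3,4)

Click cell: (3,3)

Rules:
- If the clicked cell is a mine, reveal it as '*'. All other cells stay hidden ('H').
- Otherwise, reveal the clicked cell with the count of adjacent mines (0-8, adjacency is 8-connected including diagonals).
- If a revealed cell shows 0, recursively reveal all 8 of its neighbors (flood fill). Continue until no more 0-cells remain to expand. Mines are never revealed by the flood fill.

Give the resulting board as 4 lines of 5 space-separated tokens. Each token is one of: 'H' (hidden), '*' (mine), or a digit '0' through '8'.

H H H H H
H H H H H
H H H H H
H H H 1 H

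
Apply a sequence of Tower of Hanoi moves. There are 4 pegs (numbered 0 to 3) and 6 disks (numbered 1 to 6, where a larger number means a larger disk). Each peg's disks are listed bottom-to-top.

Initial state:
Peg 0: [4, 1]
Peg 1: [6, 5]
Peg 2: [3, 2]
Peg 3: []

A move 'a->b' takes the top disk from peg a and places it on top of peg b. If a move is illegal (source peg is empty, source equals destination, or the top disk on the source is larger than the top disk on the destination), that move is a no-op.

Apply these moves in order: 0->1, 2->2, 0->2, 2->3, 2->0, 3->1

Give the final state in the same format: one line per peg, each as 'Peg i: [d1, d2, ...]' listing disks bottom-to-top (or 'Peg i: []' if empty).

After move 1 (0->1):
Peg 0: [4]
Peg 1: [6, 5, 1]
Peg 2: [3, 2]
Peg 3: []

After move 2 (2->2):
Peg 0: [4]
Peg 1: [6, 5, 1]
Peg 2: [3, 2]
Peg 3: []

After move 3 (0->2):
Peg 0: [4]
Peg 1: [6, 5, 1]
Peg 2: [3, 2]
Peg 3: []

After move 4 (2->3):
Peg 0: [4]
Peg 1: [6, 5, 1]
Peg 2: [3]
Peg 3: [2]

After move 5 (2->0):
Peg 0: [4, 3]
Peg 1: [6, 5, 1]
Peg 2: []
Peg 3: [2]

After move 6 (3->1):
Peg 0: [4, 3]
Peg 1: [6, 5, 1]
Peg 2: []
Peg 3: [2]

Answer: Peg 0: [4, 3]
Peg 1: [6, 5, 1]
Peg 2: []
Peg 3: [2]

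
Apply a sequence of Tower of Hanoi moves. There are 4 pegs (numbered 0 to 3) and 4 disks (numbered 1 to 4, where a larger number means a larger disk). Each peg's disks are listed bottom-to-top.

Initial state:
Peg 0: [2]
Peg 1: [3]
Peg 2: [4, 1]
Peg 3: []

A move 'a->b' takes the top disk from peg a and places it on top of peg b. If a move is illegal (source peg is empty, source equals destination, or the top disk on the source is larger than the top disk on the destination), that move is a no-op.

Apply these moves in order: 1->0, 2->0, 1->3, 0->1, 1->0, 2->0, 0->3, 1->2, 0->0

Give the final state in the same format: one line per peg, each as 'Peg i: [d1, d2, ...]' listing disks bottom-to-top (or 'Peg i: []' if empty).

After move 1 (1->0):
Peg 0: [2]
Peg 1: [3]
Peg 2: [4, 1]
Peg 3: []

After move 2 (2->0):
Peg 0: [2, 1]
Peg 1: [3]
Peg 2: [4]
Peg 3: []

After move 3 (1->3):
Peg 0: [2, 1]
Peg 1: []
Peg 2: [4]
Peg 3: [3]

After move 4 (0->1):
Peg 0: [2]
Peg 1: [1]
Peg 2: [4]
Peg 3: [3]

After move 5 (1->0):
Peg 0: [2, 1]
Peg 1: []
Peg 2: [4]
Peg 3: [3]

After move 6 (2->0):
Peg 0: [2, 1]
Peg 1: []
Peg 2: [4]
Peg 3: [3]

After move 7 (0->3):
Peg 0: [2]
Peg 1: []
Peg 2: [4]
Peg 3: [3, 1]

After move 8 (1->2):
Peg 0: [2]
Peg 1: []
Peg 2: [4]
Peg 3: [3, 1]

After move 9 (0->0):
Peg 0: [2]
Peg 1: []
Peg 2: [4]
Peg 3: [3, 1]

Answer: Peg 0: [2]
Peg 1: []
Peg 2: [4]
Peg 3: [3, 1]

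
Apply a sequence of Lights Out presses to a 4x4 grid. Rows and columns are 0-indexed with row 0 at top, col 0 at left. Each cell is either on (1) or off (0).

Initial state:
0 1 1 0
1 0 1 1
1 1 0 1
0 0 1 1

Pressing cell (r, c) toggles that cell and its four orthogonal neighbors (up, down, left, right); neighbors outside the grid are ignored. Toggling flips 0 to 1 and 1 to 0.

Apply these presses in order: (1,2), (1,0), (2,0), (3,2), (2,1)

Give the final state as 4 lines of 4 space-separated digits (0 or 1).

After press 1 at (1,2):
0 1 0 0
1 1 0 0
1 1 1 1
0 0 1 1

After press 2 at (1,0):
1 1 0 0
0 0 0 0
0 1 1 1
0 0 1 1

After press 3 at (2,0):
1 1 0 0
1 0 0 0
1 0 1 1
1 0 1 1

After press 4 at (3,2):
1 1 0 0
1 0 0 0
1 0 0 1
1 1 0 0

After press 5 at (2,1):
1 1 0 0
1 1 0 0
0 1 1 1
1 0 0 0

Answer: 1 1 0 0
1 1 0 0
0 1 1 1
1 0 0 0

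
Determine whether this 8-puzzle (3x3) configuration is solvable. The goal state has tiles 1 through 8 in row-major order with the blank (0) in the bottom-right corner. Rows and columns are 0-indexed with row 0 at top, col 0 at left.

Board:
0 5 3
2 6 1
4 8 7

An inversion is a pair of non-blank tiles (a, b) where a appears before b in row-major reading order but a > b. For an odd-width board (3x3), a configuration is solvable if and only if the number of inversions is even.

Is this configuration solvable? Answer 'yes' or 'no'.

Inversions (pairs i<j in row-major order where tile[i] > tile[j] > 0): 10
10 is even, so the puzzle is solvable.

Answer: yes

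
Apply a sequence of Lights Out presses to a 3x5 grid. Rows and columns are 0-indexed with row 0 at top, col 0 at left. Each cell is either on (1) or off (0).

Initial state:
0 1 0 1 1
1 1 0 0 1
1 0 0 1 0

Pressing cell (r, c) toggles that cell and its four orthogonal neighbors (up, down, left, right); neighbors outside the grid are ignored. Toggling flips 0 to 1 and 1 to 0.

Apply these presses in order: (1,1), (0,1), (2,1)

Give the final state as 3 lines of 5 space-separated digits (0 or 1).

Answer: 1 1 1 1 1
0 0 1 0 1
0 0 1 1 0

Derivation:
After press 1 at (1,1):
0 0 0 1 1
0 0 1 0 1
1 1 0 1 0

After press 2 at (0,1):
1 1 1 1 1
0 1 1 0 1
1 1 0 1 0

After press 3 at (2,1):
1 1 1 1 1
0 0 1 0 1
0 0 1 1 0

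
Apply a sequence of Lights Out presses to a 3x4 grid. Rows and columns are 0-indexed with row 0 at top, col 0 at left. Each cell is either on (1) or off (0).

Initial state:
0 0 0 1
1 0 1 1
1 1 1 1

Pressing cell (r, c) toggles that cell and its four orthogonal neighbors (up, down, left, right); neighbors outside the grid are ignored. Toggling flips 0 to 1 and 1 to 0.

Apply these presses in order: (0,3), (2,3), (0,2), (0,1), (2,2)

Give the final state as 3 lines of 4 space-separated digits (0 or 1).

Answer: 1 0 1 1
1 1 1 1
1 0 1 1

Derivation:
After press 1 at (0,3):
0 0 1 0
1 0 1 0
1 1 1 1

After press 2 at (2,3):
0 0 1 0
1 0 1 1
1 1 0 0

After press 3 at (0,2):
0 1 0 1
1 0 0 1
1 1 0 0

After press 4 at (0,1):
1 0 1 1
1 1 0 1
1 1 0 0

After press 5 at (2,2):
1 0 1 1
1 1 1 1
1 0 1 1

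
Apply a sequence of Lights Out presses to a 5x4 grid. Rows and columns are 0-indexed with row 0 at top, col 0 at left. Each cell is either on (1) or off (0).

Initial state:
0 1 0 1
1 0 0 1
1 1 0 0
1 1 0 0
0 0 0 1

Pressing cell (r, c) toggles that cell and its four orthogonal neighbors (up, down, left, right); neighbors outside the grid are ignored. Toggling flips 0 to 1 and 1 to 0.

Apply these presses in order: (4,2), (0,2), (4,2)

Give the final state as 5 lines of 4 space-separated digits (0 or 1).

Answer: 0 0 1 0
1 0 1 1
1 1 0 0
1 1 0 0
0 0 0 1

Derivation:
After press 1 at (4,2):
0 1 0 1
1 0 0 1
1 1 0 0
1 1 1 0
0 1 1 0

After press 2 at (0,2):
0 0 1 0
1 0 1 1
1 1 0 0
1 1 1 0
0 1 1 0

After press 3 at (4,2):
0 0 1 0
1 0 1 1
1 1 0 0
1 1 0 0
0 0 0 1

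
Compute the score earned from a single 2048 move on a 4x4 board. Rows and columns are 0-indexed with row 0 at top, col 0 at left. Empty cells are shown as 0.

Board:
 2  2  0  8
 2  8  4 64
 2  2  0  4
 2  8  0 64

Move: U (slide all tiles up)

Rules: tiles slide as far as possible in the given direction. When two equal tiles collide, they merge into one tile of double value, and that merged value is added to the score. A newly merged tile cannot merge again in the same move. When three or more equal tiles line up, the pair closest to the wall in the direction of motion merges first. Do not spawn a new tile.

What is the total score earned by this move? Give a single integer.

Slide up:
col 0: [2, 2, 2, 2] -> [4, 4, 0, 0]  score +8 (running 8)
col 1: [2, 8, 2, 8] -> [2, 8, 2, 8]  score +0 (running 8)
col 2: [0, 4, 0, 0] -> [4, 0, 0, 0]  score +0 (running 8)
col 3: [8, 64, 4, 64] -> [8, 64, 4, 64]  score +0 (running 8)
Board after move:
 4  2  4  8
 4  8  0 64
 0  2  0  4
 0  8  0 64

Answer: 8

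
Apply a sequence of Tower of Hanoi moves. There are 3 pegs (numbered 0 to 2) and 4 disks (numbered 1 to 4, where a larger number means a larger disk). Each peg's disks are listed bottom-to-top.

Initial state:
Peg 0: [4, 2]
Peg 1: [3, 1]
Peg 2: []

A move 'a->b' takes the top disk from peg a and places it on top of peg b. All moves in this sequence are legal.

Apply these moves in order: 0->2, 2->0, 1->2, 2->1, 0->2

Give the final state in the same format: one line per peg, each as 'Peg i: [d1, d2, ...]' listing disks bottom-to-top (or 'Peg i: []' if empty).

Answer: Peg 0: [4]
Peg 1: [3, 1]
Peg 2: [2]

Derivation:
After move 1 (0->2):
Peg 0: [4]
Peg 1: [3, 1]
Peg 2: [2]

After move 2 (2->0):
Peg 0: [4, 2]
Peg 1: [3, 1]
Peg 2: []

After move 3 (1->2):
Peg 0: [4, 2]
Peg 1: [3]
Peg 2: [1]

After move 4 (2->1):
Peg 0: [4, 2]
Peg 1: [3, 1]
Peg 2: []

After move 5 (0->2):
Peg 0: [4]
Peg 1: [3, 1]
Peg 2: [2]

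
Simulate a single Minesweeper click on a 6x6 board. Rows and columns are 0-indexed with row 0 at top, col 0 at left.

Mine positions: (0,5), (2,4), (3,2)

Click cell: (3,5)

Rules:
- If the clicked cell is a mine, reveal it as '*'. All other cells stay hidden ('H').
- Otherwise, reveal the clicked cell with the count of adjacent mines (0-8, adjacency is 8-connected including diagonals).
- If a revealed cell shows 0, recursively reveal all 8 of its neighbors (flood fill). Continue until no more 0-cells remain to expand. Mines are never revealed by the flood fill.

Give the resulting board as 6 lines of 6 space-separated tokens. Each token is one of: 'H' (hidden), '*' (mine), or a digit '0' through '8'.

H H H H H H
H H H H H H
H H H H H H
H H H H H 1
H H H H H H
H H H H H H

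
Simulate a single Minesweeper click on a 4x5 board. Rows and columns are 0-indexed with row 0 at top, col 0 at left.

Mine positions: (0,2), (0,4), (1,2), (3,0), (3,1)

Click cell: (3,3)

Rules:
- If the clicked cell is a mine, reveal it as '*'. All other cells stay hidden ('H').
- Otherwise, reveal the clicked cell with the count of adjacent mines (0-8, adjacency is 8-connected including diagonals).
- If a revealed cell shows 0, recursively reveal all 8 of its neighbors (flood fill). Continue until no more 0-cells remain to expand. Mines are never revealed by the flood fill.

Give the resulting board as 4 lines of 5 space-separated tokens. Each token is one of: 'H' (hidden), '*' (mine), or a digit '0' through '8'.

H H H H H
H H H 3 1
H H 2 1 0
H H 1 0 0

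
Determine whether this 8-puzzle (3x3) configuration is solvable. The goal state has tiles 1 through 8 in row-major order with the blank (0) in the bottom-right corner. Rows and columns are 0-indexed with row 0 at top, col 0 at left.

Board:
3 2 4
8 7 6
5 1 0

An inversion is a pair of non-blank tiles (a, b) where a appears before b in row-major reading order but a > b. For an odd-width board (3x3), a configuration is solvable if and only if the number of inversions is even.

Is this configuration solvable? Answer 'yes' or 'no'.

Inversions (pairs i<j in row-major order where tile[i] > tile[j] > 0): 14
14 is even, so the puzzle is solvable.

Answer: yes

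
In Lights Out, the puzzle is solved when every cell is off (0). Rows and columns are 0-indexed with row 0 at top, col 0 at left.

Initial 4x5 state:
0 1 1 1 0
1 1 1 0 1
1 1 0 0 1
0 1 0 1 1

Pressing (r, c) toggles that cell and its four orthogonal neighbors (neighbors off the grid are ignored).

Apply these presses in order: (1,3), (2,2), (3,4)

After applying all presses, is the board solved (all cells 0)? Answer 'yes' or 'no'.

After press 1 at (1,3):
0 1 1 0 0
1 1 0 1 0
1 1 0 1 1
0 1 0 1 1

After press 2 at (2,2):
0 1 1 0 0
1 1 1 1 0
1 0 1 0 1
0 1 1 1 1

After press 3 at (3,4):
0 1 1 0 0
1 1 1 1 0
1 0 1 0 0
0 1 1 0 0

Lights still on: 10

Answer: no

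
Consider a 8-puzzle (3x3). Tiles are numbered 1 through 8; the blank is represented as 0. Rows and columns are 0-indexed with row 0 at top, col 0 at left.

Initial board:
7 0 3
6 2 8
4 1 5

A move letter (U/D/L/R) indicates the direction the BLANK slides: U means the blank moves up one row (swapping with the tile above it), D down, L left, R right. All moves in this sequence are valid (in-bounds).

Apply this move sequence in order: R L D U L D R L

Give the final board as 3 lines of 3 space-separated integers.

Answer: 6 7 3
0 2 8
4 1 5

Derivation:
After move 1 (R):
7 3 0
6 2 8
4 1 5

After move 2 (L):
7 0 3
6 2 8
4 1 5

After move 3 (D):
7 2 3
6 0 8
4 1 5

After move 4 (U):
7 0 3
6 2 8
4 1 5

After move 5 (L):
0 7 3
6 2 8
4 1 5

After move 6 (D):
6 7 3
0 2 8
4 1 5

After move 7 (R):
6 7 3
2 0 8
4 1 5

After move 8 (L):
6 7 3
0 2 8
4 1 5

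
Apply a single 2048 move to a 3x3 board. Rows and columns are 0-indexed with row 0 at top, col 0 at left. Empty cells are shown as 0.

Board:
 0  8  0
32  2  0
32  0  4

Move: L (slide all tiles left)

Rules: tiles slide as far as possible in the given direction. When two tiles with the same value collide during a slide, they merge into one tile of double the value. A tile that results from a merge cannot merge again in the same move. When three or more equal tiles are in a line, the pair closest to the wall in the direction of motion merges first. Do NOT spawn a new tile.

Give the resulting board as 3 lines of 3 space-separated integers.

Answer:  8  0  0
32  2  0
32  4  0

Derivation:
Slide left:
row 0: [0, 8, 0] -> [8, 0, 0]
row 1: [32, 2, 0] -> [32, 2, 0]
row 2: [32, 0, 4] -> [32, 4, 0]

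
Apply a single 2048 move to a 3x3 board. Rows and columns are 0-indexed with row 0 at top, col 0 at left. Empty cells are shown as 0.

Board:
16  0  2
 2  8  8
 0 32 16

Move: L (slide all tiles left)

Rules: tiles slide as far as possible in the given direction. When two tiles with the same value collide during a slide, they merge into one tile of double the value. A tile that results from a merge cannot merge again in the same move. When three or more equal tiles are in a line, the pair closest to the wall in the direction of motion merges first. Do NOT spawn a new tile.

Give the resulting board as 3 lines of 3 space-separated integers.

Answer: 16  2  0
 2 16  0
32 16  0

Derivation:
Slide left:
row 0: [16, 0, 2] -> [16, 2, 0]
row 1: [2, 8, 8] -> [2, 16, 0]
row 2: [0, 32, 16] -> [32, 16, 0]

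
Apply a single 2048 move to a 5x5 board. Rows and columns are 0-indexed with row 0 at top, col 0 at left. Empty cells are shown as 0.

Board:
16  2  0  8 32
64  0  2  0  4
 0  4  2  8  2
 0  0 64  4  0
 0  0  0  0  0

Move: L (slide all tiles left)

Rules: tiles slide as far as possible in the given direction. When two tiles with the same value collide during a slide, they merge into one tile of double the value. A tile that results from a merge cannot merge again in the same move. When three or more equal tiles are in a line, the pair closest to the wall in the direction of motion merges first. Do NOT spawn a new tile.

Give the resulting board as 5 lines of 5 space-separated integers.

Answer: 16  2  8 32  0
64  2  4  0  0
 4  2  8  2  0
64  4  0  0  0
 0  0  0  0  0

Derivation:
Slide left:
row 0: [16, 2, 0, 8, 32] -> [16, 2, 8, 32, 0]
row 1: [64, 0, 2, 0, 4] -> [64, 2, 4, 0, 0]
row 2: [0, 4, 2, 8, 2] -> [4, 2, 8, 2, 0]
row 3: [0, 0, 64, 4, 0] -> [64, 4, 0, 0, 0]
row 4: [0, 0, 0, 0, 0] -> [0, 0, 0, 0, 0]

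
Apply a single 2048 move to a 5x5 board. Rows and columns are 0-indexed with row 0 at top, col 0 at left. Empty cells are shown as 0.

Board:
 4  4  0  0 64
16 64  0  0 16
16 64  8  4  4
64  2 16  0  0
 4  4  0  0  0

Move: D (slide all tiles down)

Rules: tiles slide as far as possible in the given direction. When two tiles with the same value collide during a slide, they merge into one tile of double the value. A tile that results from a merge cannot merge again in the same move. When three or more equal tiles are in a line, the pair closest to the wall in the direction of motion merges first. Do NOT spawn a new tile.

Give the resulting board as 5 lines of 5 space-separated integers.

Slide down:
col 0: [4, 16, 16, 64, 4] -> [0, 4, 32, 64, 4]
col 1: [4, 64, 64, 2, 4] -> [0, 4, 128, 2, 4]
col 2: [0, 0, 8, 16, 0] -> [0, 0, 0, 8, 16]
col 3: [0, 0, 4, 0, 0] -> [0, 0, 0, 0, 4]
col 4: [64, 16, 4, 0, 0] -> [0, 0, 64, 16, 4]

Answer:   0   0   0   0   0
  4   4   0   0   0
 32 128   0   0  64
 64   2   8   0  16
  4   4  16   4   4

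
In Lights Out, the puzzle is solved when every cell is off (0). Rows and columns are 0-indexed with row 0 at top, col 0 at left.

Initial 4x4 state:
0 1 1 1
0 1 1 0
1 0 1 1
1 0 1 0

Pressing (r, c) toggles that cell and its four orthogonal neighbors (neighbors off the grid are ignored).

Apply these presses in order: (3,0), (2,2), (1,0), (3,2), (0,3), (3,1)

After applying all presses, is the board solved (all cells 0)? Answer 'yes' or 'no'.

After press 1 at (3,0):
0 1 1 1
0 1 1 0
0 0 1 1
0 1 1 0

After press 2 at (2,2):
0 1 1 1
0 1 0 0
0 1 0 0
0 1 0 0

After press 3 at (1,0):
1 1 1 1
1 0 0 0
1 1 0 0
0 1 0 0

After press 4 at (3,2):
1 1 1 1
1 0 0 0
1 1 1 0
0 0 1 1

After press 5 at (0,3):
1 1 0 0
1 0 0 1
1 1 1 0
0 0 1 1

After press 6 at (3,1):
1 1 0 0
1 0 0 1
1 0 1 0
1 1 0 1

Lights still on: 9

Answer: no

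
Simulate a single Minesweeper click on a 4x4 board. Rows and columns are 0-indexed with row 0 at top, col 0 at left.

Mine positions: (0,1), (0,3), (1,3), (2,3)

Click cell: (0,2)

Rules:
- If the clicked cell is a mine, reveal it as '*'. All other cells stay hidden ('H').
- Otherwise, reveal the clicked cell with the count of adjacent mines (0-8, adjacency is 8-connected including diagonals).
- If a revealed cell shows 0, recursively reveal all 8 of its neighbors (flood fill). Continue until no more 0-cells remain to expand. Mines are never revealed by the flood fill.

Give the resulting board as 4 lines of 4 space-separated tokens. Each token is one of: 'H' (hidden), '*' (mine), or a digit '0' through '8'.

H H 3 H
H H H H
H H H H
H H H H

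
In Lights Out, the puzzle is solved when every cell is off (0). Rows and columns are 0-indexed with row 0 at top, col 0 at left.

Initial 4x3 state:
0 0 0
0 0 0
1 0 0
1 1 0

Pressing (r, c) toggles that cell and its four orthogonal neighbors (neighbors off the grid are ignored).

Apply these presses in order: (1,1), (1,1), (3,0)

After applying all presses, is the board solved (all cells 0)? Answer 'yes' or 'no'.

Answer: yes

Derivation:
After press 1 at (1,1):
0 1 0
1 1 1
1 1 0
1 1 0

After press 2 at (1,1):
0 0 0
0 0 0
1 0 0
1 1 0

After press 3 at (3,0):
0 0 0
0 0 0
0 0 0
0 0 0

Lights still on: 0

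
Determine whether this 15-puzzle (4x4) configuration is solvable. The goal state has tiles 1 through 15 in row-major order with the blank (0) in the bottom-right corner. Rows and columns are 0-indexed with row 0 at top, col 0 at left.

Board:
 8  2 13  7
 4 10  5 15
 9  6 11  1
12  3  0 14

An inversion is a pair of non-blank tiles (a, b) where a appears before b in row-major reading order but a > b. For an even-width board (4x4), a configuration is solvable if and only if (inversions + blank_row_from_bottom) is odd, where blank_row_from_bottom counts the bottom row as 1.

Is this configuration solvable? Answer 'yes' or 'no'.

Inversions: 47
Blank is in row 3 (0-indexed from top), which is row 1 counting from the bottom (bottom = 1).
47 + 1 = 48, which is even, so the puzzle is not solvable.

Answer: no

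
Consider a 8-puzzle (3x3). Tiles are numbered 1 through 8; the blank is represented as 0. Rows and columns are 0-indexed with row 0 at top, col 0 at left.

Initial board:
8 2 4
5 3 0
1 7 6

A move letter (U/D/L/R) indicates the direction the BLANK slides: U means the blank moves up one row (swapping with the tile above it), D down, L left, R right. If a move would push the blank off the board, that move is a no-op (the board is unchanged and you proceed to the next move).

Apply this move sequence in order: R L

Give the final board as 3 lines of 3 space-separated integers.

Answer: 8 2 4
5 0 3
1 7 6

Derivation:
After move 1 (R):
8 2 4
5 3 0
1 7 6

After move 2 (L):
8 2 4
5 0 3
1 7 6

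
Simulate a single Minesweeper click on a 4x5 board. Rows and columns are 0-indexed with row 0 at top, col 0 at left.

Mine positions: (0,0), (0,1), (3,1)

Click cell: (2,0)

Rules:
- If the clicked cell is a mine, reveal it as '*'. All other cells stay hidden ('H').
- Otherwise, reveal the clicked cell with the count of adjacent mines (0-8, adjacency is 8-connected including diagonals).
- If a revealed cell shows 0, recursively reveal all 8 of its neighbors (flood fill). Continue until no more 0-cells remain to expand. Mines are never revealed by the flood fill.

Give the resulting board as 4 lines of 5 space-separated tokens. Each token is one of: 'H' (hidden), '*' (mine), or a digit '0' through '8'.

H H H H H
H H H H H
1 H H H H
H H H H H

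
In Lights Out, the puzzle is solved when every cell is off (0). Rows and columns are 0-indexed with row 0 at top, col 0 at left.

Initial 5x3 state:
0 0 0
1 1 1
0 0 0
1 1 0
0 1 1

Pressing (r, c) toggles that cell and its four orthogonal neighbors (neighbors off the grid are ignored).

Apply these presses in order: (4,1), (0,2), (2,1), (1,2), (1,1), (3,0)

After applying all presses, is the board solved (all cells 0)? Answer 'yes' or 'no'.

Answer: yes

Derivation:
After press 1 at (4,1):
0 0 0
1 1 1
0 0 0
1 0 0
1 0 0

After press 2 at (0,2):
0 1 1
1 1 0
0 0 0
1 0 0
1 0 0

After press 3 at (2,1):
0 1 1
1 0 0
1 1 1
1 1 0
1 0 0

After press 4 at (1,2):
0 1 0
1 1 1
1 1 0
1 1 0
1 0 0

After press 5 at (1,1):
0 0 0
0 0 0
1 0 0
1 1 0
1 0 0

After press 6 at (3,0):
0 0 0
0 0 0
0 0 0
0 0 0
0 0 0

Lights still on: 0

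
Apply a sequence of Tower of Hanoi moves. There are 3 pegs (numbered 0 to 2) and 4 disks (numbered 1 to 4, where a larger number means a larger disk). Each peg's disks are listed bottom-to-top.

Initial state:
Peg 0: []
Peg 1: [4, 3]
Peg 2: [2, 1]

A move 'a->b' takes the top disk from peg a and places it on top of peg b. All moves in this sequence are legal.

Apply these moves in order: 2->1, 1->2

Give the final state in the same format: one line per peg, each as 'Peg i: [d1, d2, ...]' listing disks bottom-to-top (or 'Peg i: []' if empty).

After move 1 (2->1):
Peg 0: []
Peg 1: [4, 3, 1]
Peg 2: [2]

After move 2 (1->2):
Peg 0: []
Peg 1: [4, 3]
Peg 2: [2, 1]

Answer: Peg 0: []
Peg 1: [4, 3]
Peg 2: [2, 1]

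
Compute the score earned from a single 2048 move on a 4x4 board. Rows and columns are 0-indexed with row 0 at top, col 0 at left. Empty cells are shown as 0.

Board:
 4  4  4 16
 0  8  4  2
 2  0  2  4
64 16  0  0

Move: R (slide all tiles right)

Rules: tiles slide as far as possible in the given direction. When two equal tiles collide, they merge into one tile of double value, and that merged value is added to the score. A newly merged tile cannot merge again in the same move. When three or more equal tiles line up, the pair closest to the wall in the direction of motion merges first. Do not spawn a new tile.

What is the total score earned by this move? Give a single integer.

Answer: 12

Derivation:
Slide right:
row 0: [4, 4, 4, 16] -> [0, 4, 8, 16]  score +8 (running 8)
row 1: [0, 8, 4, 2] -> [0, 8, 4, 2]  score +0 (running 8)
row 2: [2, 0, 2, 4] -> [0, 0, 4, 4]  score +4 (running 12)
row 3: [64, 16, 0, 0] -> [0, 0, 64, 16]  score +0 (running 12)
Board after move:
 0  4  8 16
 0  8  4  2
 0  0  4  4
 0  0 64 16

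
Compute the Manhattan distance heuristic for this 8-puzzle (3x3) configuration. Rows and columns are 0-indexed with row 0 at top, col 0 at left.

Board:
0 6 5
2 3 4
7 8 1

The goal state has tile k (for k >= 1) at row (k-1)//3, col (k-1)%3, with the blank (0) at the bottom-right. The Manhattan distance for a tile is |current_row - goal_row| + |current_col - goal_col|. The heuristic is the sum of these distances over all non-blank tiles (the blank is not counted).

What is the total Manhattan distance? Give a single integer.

Tile 6: (0,1)->(1,2) = 2
Tile 5: (0,2)->(1,1) = 2
Tile 2: (1,0)->(0,1) = 2
Tile 3: (1,1)->(0,2) = 2
Tile 4: (1,2)->(1,0) = 2
Tile 7: (2,0)->(2,0) = 0
Tile 8: (2,1)->(2,1) = 0
Tile 1: (2,2)->(0,0) = 4
Sum: 2 + 2 + 2 + 2 + 2 + 0 + 0 + 4 = 14

Answer: 14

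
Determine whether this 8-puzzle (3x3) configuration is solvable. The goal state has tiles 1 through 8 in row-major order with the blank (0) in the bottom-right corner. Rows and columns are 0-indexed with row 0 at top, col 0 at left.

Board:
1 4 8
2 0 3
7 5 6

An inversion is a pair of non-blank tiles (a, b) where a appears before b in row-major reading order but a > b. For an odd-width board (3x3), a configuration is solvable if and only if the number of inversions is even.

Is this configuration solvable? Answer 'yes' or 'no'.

Answer: no

Derivation:
Inversions (pairs i<j in row-major order where tile[i] > tile[j] > 0): 9
9 is odd, so the puzzle is not solvable.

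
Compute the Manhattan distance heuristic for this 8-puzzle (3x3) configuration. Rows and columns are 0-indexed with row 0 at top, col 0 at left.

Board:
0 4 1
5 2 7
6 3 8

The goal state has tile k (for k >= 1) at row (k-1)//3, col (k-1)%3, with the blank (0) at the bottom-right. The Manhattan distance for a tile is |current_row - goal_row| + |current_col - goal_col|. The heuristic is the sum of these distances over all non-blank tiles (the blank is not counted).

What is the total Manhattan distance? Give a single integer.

Tile 4: at (0,1), goal (1,0), distance |0-1|+|1-0| = 2
Tile 1: at (0,2), goal (0,0), distance |0-0|+|2-0| = 2
Tile 5: at (1,0), goal (1,1), distance |1-1|+|0-1| = 1
Tile 2: at (1,1), goal (0,1), distance |1-0|+|1-1| = 1
Tile 7: at (1,2), goal (2,0), distance |1-2|+|2-0| = 3
Tile 6: at (2,0), goal (1,2), distance |2-1|+|0-2| = 3
Tile 3: at (2,1), goal (0,2), distance |2-0|+|1-2| = 3
Tile 8: at (2,2), goal (2,1), distance |2-2|+|2-1| = 1
Sum: 2 + 2 + 1 + 1 + 3 + 3 + 3 + 1 = 16

Answer: 16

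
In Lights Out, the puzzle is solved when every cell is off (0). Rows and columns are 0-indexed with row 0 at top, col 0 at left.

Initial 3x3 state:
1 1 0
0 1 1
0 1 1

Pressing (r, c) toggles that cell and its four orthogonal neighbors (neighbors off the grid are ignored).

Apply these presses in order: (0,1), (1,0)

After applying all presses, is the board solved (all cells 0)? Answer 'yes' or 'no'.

Answer: no

Derivation:
After press 1 at (0,1):
0 0 1
0 0 1
0 1 1

After press 2 at (1,0):
1 0 1
1 1 1
1 1 1

Lights still on: 8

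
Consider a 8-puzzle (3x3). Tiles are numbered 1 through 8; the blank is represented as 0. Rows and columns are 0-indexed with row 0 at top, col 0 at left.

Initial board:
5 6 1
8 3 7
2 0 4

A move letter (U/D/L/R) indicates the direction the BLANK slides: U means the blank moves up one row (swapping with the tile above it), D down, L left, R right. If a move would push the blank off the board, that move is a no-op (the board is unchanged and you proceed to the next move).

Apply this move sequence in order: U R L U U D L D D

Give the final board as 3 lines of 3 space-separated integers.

Answer: 5 6 1
2 8 7
0 3 4

Derivation:
After move 1 (U):
5 6 1
8 0 7
2 3 4

After move 2 (R):
5 6 1
8 7 0
2 3 4

After move 3 (L):
5 6 1
8 0 7
2 3 4

After move 4 (U):
5 0 1
8 6 7
2 3 4

After move 5 (U):
5 0 1
8 6 7
2 3 4

After move 6 (D):
5 6 1
8 0 7
2 3 4

After move 7 (L):
5 6 1
0 8 7
2 3 4

After move 8 (D):
5 6 1
2 8 7
0 3 4

After move 9 (D):
5 6 1
2 8 7
0 3 4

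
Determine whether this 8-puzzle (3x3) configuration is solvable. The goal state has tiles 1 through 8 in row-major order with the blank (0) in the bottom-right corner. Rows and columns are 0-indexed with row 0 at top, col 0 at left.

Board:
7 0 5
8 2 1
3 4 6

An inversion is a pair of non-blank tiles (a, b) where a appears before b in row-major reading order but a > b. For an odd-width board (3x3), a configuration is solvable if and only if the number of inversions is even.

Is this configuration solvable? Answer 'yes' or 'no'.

Inversions (pairs i<j in row-major order where tile[i] > tile[j] > 0): 16
16 is even, so the puzzle is solvable.

Answer: yes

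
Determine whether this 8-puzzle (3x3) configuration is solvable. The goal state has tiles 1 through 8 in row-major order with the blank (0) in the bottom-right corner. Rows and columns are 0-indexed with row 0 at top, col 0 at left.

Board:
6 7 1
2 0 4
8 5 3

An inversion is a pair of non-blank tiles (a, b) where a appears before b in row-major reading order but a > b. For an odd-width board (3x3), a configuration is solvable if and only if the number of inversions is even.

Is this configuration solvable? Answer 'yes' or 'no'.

Inversions (pairs i<j in row-major order where tile[i] > tile[j] > 0): 14
14 is even, so the puzzle is solvable.

Answer: yes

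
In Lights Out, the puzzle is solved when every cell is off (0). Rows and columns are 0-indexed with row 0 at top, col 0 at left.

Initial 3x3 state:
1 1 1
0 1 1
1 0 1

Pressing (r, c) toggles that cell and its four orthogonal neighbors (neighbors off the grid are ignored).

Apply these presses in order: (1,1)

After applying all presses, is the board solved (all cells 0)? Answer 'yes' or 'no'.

Answer: no

Derivation:
After press 1 at (1,1):
1 0 1
1 0 0
1 1 1

Lights still on: 6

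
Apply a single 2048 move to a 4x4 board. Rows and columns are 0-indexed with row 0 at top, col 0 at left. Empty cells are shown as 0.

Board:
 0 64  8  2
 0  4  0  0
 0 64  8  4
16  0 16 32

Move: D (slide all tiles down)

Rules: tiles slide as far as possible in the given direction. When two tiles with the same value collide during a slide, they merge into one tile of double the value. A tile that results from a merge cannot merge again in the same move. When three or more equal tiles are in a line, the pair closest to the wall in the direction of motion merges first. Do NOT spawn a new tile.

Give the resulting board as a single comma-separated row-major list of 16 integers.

Answer: 0, 0, 0, 0, 0, 64, 0, 2, 0, 4, 16, 4, 16, 64, 16, 32

Derivation:
Slide down:
col 0: [0, 0, 0, 16] -> [0, 0, 0, 16]
col 1: [64, 4, 64, 0] -> [0, 64, 4, 64]
col 2: [8, 0, 8, 16] -> [0, 0, 16, 16]
col 3: [2, 0, 4, 32] -> [0, 2, 4, 32]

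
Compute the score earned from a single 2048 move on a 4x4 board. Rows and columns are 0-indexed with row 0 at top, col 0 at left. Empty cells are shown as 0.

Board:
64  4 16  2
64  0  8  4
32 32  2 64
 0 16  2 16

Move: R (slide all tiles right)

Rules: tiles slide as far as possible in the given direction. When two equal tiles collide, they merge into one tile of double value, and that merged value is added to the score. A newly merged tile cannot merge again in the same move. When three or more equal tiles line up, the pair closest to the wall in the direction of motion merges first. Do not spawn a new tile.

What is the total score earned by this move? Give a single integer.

Slide right:
row 0: [64, 4, 16, 2] -> [64, 4, 16, 2]  score +0 (running 0)
row 1: [64, 0, 8, 4] -> [0, 64, 8, 4]  score +0 (running 0)
row 2: [32, 32, 2, 64] -> [0, 64, 2, 64]  score +64 (running 64)
row 3: [0, 16, 2, 16] -> [0, 16, 2, 16]  score +0 (running 64)
Board after move:
64  4 16  2
 0 64  8  4
 0 64  2 64
 0 16  2 16

Answer: 64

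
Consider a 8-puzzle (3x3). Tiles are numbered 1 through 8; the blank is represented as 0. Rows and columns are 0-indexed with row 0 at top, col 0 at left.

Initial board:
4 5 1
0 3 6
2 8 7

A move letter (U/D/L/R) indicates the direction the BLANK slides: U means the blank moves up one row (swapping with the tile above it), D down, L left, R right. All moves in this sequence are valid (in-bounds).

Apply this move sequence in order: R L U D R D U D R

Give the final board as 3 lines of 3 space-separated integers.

Answer: 4 5 1
3 8 6
2 7 0

Derivation:
After move 1 (R):
4 5 1
3 0 6
2 8 7

After move 2 (L):
4 5 1
0 3 6
2 8 7

After move 3 (U):
0 5 1
4 3 6
2 8 7

After move 4 (D):
4 5 1
0 3 6
2 8 7

After move 5 (R):
4 5 1
3 0 6
2 8 7

After move 6 (D):
4 5 1
3 8 6
2 0 7

After move 7 (U):
4 5 1
3 0 6
2 8 7

After move 8 (D):
4 5 1
3 8 6
2 0 7

After move 9 (R):
4 5 1
3 8 6
2 7 0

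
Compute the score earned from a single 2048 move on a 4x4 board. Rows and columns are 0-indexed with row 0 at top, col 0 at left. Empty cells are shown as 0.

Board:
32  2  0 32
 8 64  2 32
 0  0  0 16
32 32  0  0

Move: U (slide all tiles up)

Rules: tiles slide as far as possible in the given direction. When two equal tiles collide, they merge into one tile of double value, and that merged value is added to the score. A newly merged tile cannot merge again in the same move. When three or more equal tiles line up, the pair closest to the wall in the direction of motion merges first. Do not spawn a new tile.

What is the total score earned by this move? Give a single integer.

Slide up:
col 0: [32, 8, 0, 32] -> [32, 8, 32, 0]  score +0 (running 0)
col 1: [2, 64, 0, 32] -> [2, 64, 32, 0]  score +0 (running 0)
col 2: [0, 2, 0, 0] -> [2, 0, 0, 0]  score +0 (running 0)
col 3: [32, 32, 16, 0] -> [64, 16, 0, 0]  score +64 (running 64)
Board after move:
32  2  2 64
 8 64  0 16
32 32  0  0
 0  0  0  0

Answer: 64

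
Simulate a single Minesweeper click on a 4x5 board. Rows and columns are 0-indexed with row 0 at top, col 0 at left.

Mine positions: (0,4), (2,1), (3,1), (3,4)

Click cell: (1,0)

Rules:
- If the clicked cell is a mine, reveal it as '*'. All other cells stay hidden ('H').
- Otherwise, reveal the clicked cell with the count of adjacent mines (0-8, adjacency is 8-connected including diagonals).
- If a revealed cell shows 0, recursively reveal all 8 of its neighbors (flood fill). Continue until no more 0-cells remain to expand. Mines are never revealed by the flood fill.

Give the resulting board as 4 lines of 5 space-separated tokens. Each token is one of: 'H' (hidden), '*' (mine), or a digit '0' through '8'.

H H H H H
1 H H H H
H H H H H
H H H H H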